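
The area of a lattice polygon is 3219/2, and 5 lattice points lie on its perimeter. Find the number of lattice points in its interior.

From Pick's theorem, I = A − B/2 + 1 = 3219/2 − 5/2 + 1 = 1608.

1608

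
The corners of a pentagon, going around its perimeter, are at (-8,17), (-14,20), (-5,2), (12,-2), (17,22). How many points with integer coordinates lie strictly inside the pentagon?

By the shoelace formula, twice the signed area is |[(-8)·20 − (-14)·17] + [(-14)·2 − (-5)·20] + [(-5)·(-2) − 12·2] + [12·22 − 17·(-2)] + [17·17 − (-8)·22]| = 899, so the area is 899/2.
Summing gcd(|Δx|,|Δy|) over the edges gives the boundary count: gcd(6,3) + gcd(9,18) + gcd(17,4) + gcd(5,24) + gcd(25,5) = 3+9+1+1+5 = 19.
Pick's theorem gives I = A − B/2 + 1 = 899/2 − 19/2 + 1 = 441.

441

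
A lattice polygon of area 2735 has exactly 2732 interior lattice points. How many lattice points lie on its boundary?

Pick's theorem gives A = I + B/2 − 1, so B = 2(A − I + 1) = 2(2735 − 2732 + 1) = 8.

8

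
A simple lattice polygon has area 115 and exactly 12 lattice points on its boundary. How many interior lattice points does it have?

Pick's theorem A = I + B/2 − 1 rearranges to I = A − B/2 + 1 = 115 − 12/2 + 1 = 110.

110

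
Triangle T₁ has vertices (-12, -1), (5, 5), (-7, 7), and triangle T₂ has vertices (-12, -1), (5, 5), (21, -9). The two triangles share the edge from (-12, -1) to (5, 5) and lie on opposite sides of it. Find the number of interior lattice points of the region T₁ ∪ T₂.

218

The union is the simple quadrilateral with vertices (-12, -1), (-7, 7), (5, 5), (21, -9) in order.
Using the shoelace formula, 2A = |[(-12)·7 − (-7)·(-1)] + [(-7)·5 − 5·7] + [5·(-9) − 21·5] + [21·(-1) − (-12)·(-9)]| = 440, so the area is 220.
Summing gcd(|Δx|,|Δy|) over the edges gives the boundary count: gcd(5,8) + gcd(12,2) + gcd(16,14) + gcd(33,8) = 1+2+2+1 = 6.
By Pick's theorem I = A − B/2 + 1 = 220 − 6/2 + 1 = 218.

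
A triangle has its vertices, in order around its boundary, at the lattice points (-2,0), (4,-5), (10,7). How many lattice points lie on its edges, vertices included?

8

Summing gcd(|Δx|,|Δy|) over the edges gives the boundary count: gcd(6,5) + gcd(6,12) + gcd(12,7) = 1+6+1 = 8.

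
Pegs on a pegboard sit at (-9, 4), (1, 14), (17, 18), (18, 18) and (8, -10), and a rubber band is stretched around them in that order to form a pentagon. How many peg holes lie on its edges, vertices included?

Along each edge there are gcd(|Δx|,|Δy|)+1 lattice points, so counting each shared vertex once the boundary has gcd(10,10) + gcd(16,4) + gcd(1,0) + gcd(10,28) + gcd(17,14) = 10+4+1+2+1 = 18.

18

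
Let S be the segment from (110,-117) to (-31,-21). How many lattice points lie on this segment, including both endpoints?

The number of lattice points on a segment between lattice points is gcd(|Δx|,|Δy|) + 1 = gcd(141,96) + 1 = 3 + 1 = 4.

4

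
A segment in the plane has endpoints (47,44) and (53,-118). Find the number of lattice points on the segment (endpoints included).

The number of lattice points on a segment between lattice points is gcd(|Δx|,|Δy|) + 1 = gcd(6,162) + 1 = 6 + 1 = 7.

7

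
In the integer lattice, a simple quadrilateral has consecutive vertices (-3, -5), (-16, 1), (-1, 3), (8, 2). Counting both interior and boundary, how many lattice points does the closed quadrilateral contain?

By the shoelace formula, twice the signed area is |((-3)·1 − (-16)·(-5)) + ((-16)·3 − (-1)·1) + ((-1)·2 − 8·3) + (8·(-5) − (-3)·2)| = 190, so the area is 95.
Along each edge there are gcd(|Δx|,|Δy|)+1 lattice points, so counting each shared vertex once the boundary has gcd(13,6) + gcd(15,2) + gcd(9,1) + gcd(11,7) = 1+1+1+1 = 4.
Pick's theorem gives I = A − B/2 + 1 = 95 − 4/2 + 1 = 94, so the closed region contains I + B = 94 + 4 = 98 lattice points.

98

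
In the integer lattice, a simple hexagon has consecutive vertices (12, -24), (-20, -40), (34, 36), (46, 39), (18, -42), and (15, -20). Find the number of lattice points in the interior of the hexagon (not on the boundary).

By the shoelace formula, twice the signed area is |[12·(-40) − (-20)·(-24)] + [(-20)·36 − 34·(-40)] + [34·39 − 46·36] + [46·(-42) − 18·39] + [18·(-20) − 15·(-42)] + [15·(-24) − 12·(-20)]| = 3134, so the area is 1567.
Summing gcd(|Δx|,|Δy|) over the edges gives the boundary count: gcd(32,16) + gcd(54,76) + gcd(12,3) + gcd(28,81) + gcd(3,22) + gcd(3,4) = 16+2+3+1+1+1 = 24.
Pick's theorem gives I = A − B/2 + 1 = 1567 − 24/2 + 1 = 1556.

1556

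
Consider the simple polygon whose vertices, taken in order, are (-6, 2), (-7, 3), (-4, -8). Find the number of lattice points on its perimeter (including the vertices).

4

Along each edge there are gcd(|Δx|,|Δy|)+1 lattice points, so counting each shared vertex once the boundary has gcd(1,1) + gcd(3,11) + gcd(2,10) = 1+1+2 = 4.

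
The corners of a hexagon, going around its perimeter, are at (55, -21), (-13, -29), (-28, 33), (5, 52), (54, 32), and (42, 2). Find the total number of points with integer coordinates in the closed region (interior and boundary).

The shoelace formula gives twice the area as |(55·(-29) − (-13)·(-21)) + ((-13)·33 − (-28)·(-29)) + ((-28)·52 − 5·33) + (5·32 − 54·52) + (54·2 − 42·32) + (42·(-21) − 55·2)| = 9606, so the area is 4803.
Summing gcd(|Δx|,|Δy|) over the edges gives the boundary count: gcd(68,8) + gcd(15,62) + gcd(33,19) + gcd(49,20) + gcd(12,30) + gcd(13,23) = 4+1+1+1+6+1 = 14.
Pick's theorem gives I = A − B/2 + 1 = 4803 − 14/2 + 1 = 4797, so the closed region contains I + B = 4797 + 14 = 4811 lattice points.

4811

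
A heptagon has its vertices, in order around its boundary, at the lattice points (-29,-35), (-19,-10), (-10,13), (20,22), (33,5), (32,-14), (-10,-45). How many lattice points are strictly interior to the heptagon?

The shoelace formula gives twice the area as |[(-29)·(-10) − (-19)·(-35)] + [(-19)·13 − (-10)·(-10)] + [(-10)·22 − 20·13] + [20·5 − 33·22] + [33·(-14) − 32·5] + [32·(-45) − (-10)·(-14)] + [(-10)·(-35) − (-29)·(-45)]| = 4985, so the area is 4985/2.
Along each edge there are gcd(|Δx|,|Δy|)+1 lattice points, so counting each shared vertex once the boundary has gcd(10,25) + gcd(9,23) + gcd(30,9) + gcd(13,17) + gcd(1,19) + gcd(42,31) + gcd(19,10) = 5+1+3+1+1+1+1 = 13.
Pick's theorem gives I = A − B/2 + 1 = 4985/2 − 13/2 + 1 = 2487.

2487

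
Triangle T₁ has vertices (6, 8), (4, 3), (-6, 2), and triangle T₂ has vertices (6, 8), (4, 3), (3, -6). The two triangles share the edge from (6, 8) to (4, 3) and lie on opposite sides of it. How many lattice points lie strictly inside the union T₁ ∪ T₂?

27

The union is the simple quadrilateral with vertices (6, 8), (-6, 2), (4, 3), (3, -6) in order.
The shoelace formula gives twice the area as |(6·2 − (-6)·8) + ((-6)·3 − 4·2) + (4·(-6) − 3·3) + (3·8 − 6·(-6))| = 61, so the area is 61/2.
Summing gcd(|Δx|,|Δy|) over the edges gives the boundary count: gcd(12,6) + gcd(10,1) + gcd(1,9) + gcd(3,14) = 6+1+1+1 = 9.
By Pick's theorem I = A − B/2 + 1 = 61/2 − 9/2 + 1 = 27.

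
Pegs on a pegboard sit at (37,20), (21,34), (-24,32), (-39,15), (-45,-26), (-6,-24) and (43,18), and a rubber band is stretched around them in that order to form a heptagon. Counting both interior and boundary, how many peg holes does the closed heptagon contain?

By the shoelace formula, twice the signed area is |(37·34 − 21·20) + (21·32 − (-24)·34) + ((-24)·15 − (-39)·32) + ((-39)·(-26) − (-45)·15) + ((-45)·(-24) − (-6)·(-26)) + ((-6)·18 − 43·(-24)) + (43·20 − 37·18)| = 6945, so the area is 3472.5.
Summing gcd(|Δx|,|Δy|) over the edges gives the boundary count: gcd(16,14) + gcd(45,2) + gcd(15,17) + gcd(6,41) + gcd(39,2) + gcd(49,42) + gcd(6,2) = 2+1+1+1+1+7+2 = 15.
Pick's theorem gives I = A − B/2 + 1 = 3472.5 − 15/2 + 1 = 3466, so the closed region contains I + B = 3466 + 15 = 3481 lattice points.

3481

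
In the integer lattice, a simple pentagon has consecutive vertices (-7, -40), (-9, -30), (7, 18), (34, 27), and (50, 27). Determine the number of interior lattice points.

By the shoelace formula, twice the signed area is |[(-7)·(-30) − (-9)·(-40)] + [(-9)·18 − 7·(-30)] + [7·27 − 34·18] + [34·27 − 50·27] + [50·(-40) − (-7)·27]| = 2768, so the area is 1384.
The number of boundary lattice points is Σ gcd(|Δx|,|Δy|) = gcd(2,10) + gcd(16,48) + gcd(27,9) + gcd(16,0) + gcd(57,67) = 2+16+9+16+1 = 44.
Pick's theorem gives I = A − B/2 + 1 = 1384 − 44/2 + 1 = 1363.

1363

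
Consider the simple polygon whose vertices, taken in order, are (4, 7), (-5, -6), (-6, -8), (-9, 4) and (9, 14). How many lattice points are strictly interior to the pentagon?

115

Using the shoelace formula, 2A = |(4·(-6) − (-5)·7) + ((-5)·(-8) − (-6)·(-6)) + ((-6)·4 − (-9)·(-8)) + ((-9)·14 − 9·4) + (9·7 − 4·14)| = 236, so the area is 118.
Summing gcd(|Δx|,|Δy|) over the edges gives the boundary count: gcd(9,13) + gcd(1,2) + gcd(3,12) + gcd(18,10) + gcd(5,7) = 1+1+3+2+1 = 8.
Pick's theorem gives I = A − B/2 + 1 = 118 − 8/2 + 1 = 115.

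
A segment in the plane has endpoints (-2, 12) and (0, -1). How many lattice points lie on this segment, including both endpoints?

2

The number of lattice points on a segment between lattice points is gcd(|Δx|,|Δy|) + 1 = gcd(2,13) + 1 = 1 + 1 = 2.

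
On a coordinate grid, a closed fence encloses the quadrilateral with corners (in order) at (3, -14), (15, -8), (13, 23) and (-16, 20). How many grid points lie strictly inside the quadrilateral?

By the shoelace formula, twice the signed area is |[3·(-8) − 15·(-14)] + [15·23 − 13·(-8)] + [13·20 − (-16)·23] + [(-16)·(-14) − 3·20]| = 1427, so the area is 713.5.
The number of boundary lattice points is Σ gcd(|Δx|,|Δy|) = gcd(12,6) + gcd(2,31) + gcd(29,3) + gcd(19,34) = 6+1+1+1 = 9.
By Pick's theorem A = I + B/2 − 1, so I = 713.5 − 9/2 + 1 = 710.

710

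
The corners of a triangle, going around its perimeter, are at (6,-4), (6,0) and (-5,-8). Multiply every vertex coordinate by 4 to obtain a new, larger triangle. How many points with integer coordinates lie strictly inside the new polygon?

341

Using the shoelace formula, 2A = |[6·0 − 6·(-4)] + [6·(-8) − (-5)·0] + [(-5)·(-4) − 6·(-8)]| = 44, so the area is 22.
The number of boundary lattice points is Σ gcd(|Δx|,|Δy|) = gcd(0,4) + gcd(11,8) + gcd(11,4) = 4+1+1 = 6.
Scaling by 4 multiplies the area by 4² = 16 (so the new area is 352) and multiplies the boundary lattice-point count by 4, giving 24.
By Pick's theorem, the interior count of the dilated polygon is 352 − 24/2 + 1 = 341.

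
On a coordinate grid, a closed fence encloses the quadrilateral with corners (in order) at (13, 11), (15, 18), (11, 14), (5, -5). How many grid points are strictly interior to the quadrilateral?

32

By the shoelace formula, twice the signed area is |[13·18 − 15·11] + [15·14 − 11·18] + [11·(-5) − 5·14] + [5·11 − 13·(-5)]| = 76, so the area is 38.
The number of boundary lattice points is Σ gcd(|Δx|,|Δy|) = gcd(2,7) + gcd(4,4) + gcd(6,19) + gcd(8,16) = 1+4+1+8 = 14.
By Pick's theorem A = I + B/2 − 1, so I = 38 − 14/2 + 1 = 32.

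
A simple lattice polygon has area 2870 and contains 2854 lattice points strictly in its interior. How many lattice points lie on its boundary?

Pick's theorem gives A = I + B/2 − 1, so B = 2(A − I + 1) = 2(2870 − 2854 + 1) = 34.

34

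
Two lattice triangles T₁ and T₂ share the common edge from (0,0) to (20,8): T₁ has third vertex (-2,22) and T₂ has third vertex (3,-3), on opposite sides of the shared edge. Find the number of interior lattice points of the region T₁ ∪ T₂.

The union is the simple quadrilateral with vertices (0,0), (-2,22), (20,8), (3,-3) in order.
Using the shoelace formula, 2A = |[0·22 − (-2)·0] + [(-2)·8 − 20·22] + [20·(-3) − 3·8] + [3·0 − 0·(-3)]| = 540, so the area is 270.
Along each edge there are gcd(|Δx|,|Δy|)+1 lattice points, so counting each shared vertex once the boundary has gcd(2,22) + gcd(22,14) + gcd(17,11) + gcd(3,3) = 2+2+1+3 = 8.
By Pick's theorem I = A − B/2 + 1 = 270 − 8/2 + 1 = 267.

267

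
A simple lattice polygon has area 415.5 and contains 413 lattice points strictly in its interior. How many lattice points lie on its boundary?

7

Pick's theorem gives A = I + B/2 − 1, so B = 2(A − I + 1) = 2(415.5 − 413 + 1) = 7.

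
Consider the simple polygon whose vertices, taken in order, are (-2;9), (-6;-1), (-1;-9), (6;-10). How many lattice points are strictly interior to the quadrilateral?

Using the shoelace formula, 2A = |[(-2)·(-1) − (-6)·9] + [(-6)·(-9) − (-1)·(-1)] + [(-1)·(-10) − 6·(-9)] + [6·9 − (-2)·(-10)]| = 207, so the area is 103.5.
Summing gcd(|Δx|,|Δy|) over the edges gives the boundary count: gcd(4,10) + gcd(5,8) + gcd(7,1) + gcd(8,19) = 2+1+1+1 = 5.
Pick's theorem gives I = A − B/2 + 1 = 103.5 − 5/2 + 1 = 102.

102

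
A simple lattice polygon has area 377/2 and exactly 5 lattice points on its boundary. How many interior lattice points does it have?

187

Pick's theorem A = I + B/2 − 1 rearranges to I = A − B/2 + 1 = 377/2 − 5/2 + 1 = 187.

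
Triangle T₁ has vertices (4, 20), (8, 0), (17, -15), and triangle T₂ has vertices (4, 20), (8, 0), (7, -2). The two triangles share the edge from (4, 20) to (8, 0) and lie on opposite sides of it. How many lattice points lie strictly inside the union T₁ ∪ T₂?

72

The union is the simple quadrilateral with vertices (4, 20), (17, -15), (8, 0), (7, -2) in order.
Using the shoelace formula, 2A = |(4·(-15) − 17·20) + (17·0 − 8·(-15)) + (8·(-2) − 7·0) + (7·20 − 4·(-2))| = 148, so the area is 74.
Along each edge there are gcd(|Δx|,|Δy|)+1 lattice points, so counting each shared vertex once the boundary has gcd(13,35) + gcd(9,15) + gcd(1,2) + gcd(3,22) = 1+3+1+1 = 6.
By Pick's theorem I = A − B/2 + 1 = 74 − 6/2 + 1 = 72.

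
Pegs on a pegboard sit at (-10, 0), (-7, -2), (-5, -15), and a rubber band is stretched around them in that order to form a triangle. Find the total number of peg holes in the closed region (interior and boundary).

By the shoelace formula, twice the signed area is |((-10)·(-2) − (-7)·0) + ((-7)·(-15) − (-5)·(-2)) + ((-5)·0 − (-10)·(-15))| = 35, so the area is 17.5.
The number of boundary lattice points is Σ gcd(|Δx|,|Δy|) = gcd(3,2) + gcd(2,13) + gcd(5,15) = 1+1+5 = 7.
Pick's theorem gives I = A − B/2 + 1 = 17.5 − 7/2 + 1 = 15, so the closed region contains I + B = 15 + 7 = 22 lattice points.

22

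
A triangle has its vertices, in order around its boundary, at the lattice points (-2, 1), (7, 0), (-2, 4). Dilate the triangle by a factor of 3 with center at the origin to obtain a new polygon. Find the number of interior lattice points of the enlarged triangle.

By the shoelace formula, twice the signed area is |[(-2)·0 − 7·1] + [7·4 − (-2)·0] + [(-2)·1 − (-2)·4]| = 27, so the area is 13.5.
Along each edge there are gcd(|Δx|,|Δy|)+1 lattice points, so counting each shared vertex once the boundary has gcd(9,1) + gcd(9,4) + gcd(0,3) = 1+1+3 = 5.
Scaling by 3 multiplies the area by 3² = 9 (so the new area is 243/2) and multiplies the boundary lattice-point count by 3, giving 15.
By Pick's theorem, the interior count of the dilated polygon is 243/2 − 15/2 + 1 = 115.

115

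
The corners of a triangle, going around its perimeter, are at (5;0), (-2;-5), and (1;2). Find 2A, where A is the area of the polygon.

Using the shoelace formula, 2A = |[5·(-5) − (-2)·0] + [(-2)·2 − 1·(-5)] + [1·0 − 5·2]| = 34, so the area is 17.

34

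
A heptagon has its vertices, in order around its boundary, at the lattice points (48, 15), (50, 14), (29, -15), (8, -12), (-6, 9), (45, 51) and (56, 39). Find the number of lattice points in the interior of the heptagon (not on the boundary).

2142

The shoelace formula gives twice the area as |(48·14 − 50·15) + (50·(-15) − 29·14) + (29·(-12) − 8·(-15)) + (8·9 − (-6)·(-12)) + ((-6)·51 − 45·9) + (45·39 − 56·51) + (56·15 − 48·39)| = 4306, so the area is 2153.
Along each edge there are gcd(|Δx|,|Δy|)+1 lattice points, so counting each shared vertex once the boundary has gcd(2,1) + gcd(21,29) + gcd(21,3) + gcd(14,21) + gcd(51,42) + gcd(11,12) + gcd(8,24) = 1+1+3+7+3+1+8 = 24.
By Pick's theorem A = I + B/2 − 1, so I = 2153 − 24/2 + 1 = 2142.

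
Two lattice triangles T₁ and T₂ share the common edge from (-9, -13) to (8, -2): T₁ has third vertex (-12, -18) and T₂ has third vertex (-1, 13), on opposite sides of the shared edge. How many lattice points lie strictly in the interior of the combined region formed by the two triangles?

The union is the simple quadrilateral with vertices (-9, -13), (-12, -18), (8, -2), (-1, 13) in order.
By the shoelace formula, twice the signed area is |((-9)·(-18) − (-12)·(-13)) + ((-12)·(-2) − 8·(-18)) + (8·13 − (-1)·(-2)) + ((-1)·(-13) − (-9)·13)| = 406, so the area is 203.
Along each edge there are gcd(|Δx|,|Δy|)+1 lattice points, so counting each shared vertex once the boundary has gcd(3,5) + gcd(20,16) + gcd(9,15) + gcd(8,26) = 1+4+3+2 = 10.
By Pick's theorem I = A − B/2 + 1 = 203 − 10/2 + 1 = 199.

199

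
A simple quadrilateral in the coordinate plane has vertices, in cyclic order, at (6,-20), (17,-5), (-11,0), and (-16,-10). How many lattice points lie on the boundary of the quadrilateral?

9

Summing gcd(|Δx|,|Δy|) over the edges gives the boundary count: gcd(11,15) + gcd(28,5) + gcd(5,10) + gcd(22,10) = 1+1+5+2 = 9.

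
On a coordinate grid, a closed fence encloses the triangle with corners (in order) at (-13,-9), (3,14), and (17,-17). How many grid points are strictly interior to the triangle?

By the shoelace formula, twice the signed area is |[(-13)·14 − 3·(-9)] + [3·(-17) − 17·14] + [17·(-9) − (-13)·(-17)]| = 818, so the area is 409.
Summing gcd(|Δx|,|Δy|) over the edges gives the boundary count: gcd(16,23) + gcd(14,31) + gcd(30,8) = 1+1+2 = 4.
By Pick's theorem A = I + B/2 − 1, so I = 409 − 4/2 + 1 = 408.

408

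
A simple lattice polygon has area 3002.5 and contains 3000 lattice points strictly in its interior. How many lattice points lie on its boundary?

Pick's theorem gives A = I + B/2 − 1, so B = 2(A − I + 1) = 2(3002.5 − 3000 + 1) = 7.

7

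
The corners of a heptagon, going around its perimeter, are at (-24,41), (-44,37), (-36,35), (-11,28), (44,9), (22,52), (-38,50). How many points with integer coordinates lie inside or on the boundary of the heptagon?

By the shoelace formula, twice the signed area is |((-24)·37 − (-44)·41) + ((-44)·35 − (-36)·37) + ((-36)·28 − (-11)·35) + ((-11)·9 − 44·28) + (44·52 − 22·9) + (22·50 − (-38)·52) + ((-38)·41 − (-24)·50)| = 3562, so the area is 1781.
Summing gcd(|Δx|,|Δy|) over the edges gives the boundary count: gcd(20,4) + gcd(8,2) + gcd(25,7) + gcd(55,19) + gcd(22,43) + gcd(60,2) + gcd(14,9) = 4+2+1+1+1+2+1 = 12.
Pick's theorem gives I = A − B/2 + 1 = 1781 − 12/2 + 1 = 1776, so the closed region contains I + B = 1776 + 12 = 1788 lattice points.

1788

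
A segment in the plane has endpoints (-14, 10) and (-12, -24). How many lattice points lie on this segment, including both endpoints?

The number of lattice points on a segment between lattice points is gcd(|Δx|,|Δy|) + 1 = gcd(2,34) + 1 = 2 + 1 = 3.

3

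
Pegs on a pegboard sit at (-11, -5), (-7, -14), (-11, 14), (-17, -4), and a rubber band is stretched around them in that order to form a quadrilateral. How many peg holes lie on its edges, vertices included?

Along each edge there are gcd(|Δx|,|Δy|)+1 lattice points, so counting each shared vertex once the boundary has gcd(4,9) + gcd(4,28) + gcd(6,18) + gcd(6,1) = 1+4+6+1 = 12.

12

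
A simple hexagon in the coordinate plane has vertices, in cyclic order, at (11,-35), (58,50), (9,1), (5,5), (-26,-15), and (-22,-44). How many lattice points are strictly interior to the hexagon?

By the shoelace formula, twice the signed area is |(11·50 − 58·(-35)) + (58·1 − 9·50) + (9·5 − 5·1) + (5·(-15) − (-26)·5) + ((-26)·(-44) − (-22)·(-15)) + ((-22)·(-35) − 11·(-44))| = 4351, so the area is 4351/2.
The number of boundary lattice points is Σ gcd(|Δx|,|Δy|) = gcd(47,85) + gcd(49,49) + gcd(4,4) + gcd(31,20) + gcd(4,29) + gcd(33,9) = 1+49+4+1+1+3 = 59.
By Pick's theorem A = I + B/2 − 1, so I = 4351/2 − 59/2 + 1 = 2147.

2147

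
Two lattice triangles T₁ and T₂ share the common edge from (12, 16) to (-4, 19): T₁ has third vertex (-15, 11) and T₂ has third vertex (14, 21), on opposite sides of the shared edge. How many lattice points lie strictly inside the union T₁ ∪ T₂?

122

The union is the simple quadrilateral with vertices (12, 16), (-15, 11), (-4, 19), (14, 21) in order.
The shoelace formula gives twice the area as |(12·11 − (-15)·16) + ((-15)·19 − (-4)·11) + ((-4)·21 − 14·19) + (14·16 − 12·21)| = 247, so the area is 247/2.
Along each edge there are gcd(|Δx|,|Δy|)+1 lattice points, so counting each shared vertex once the boundary has gcd(27,5) + gcd(11,8) + gcd(18,2) + gcd(2,5) = 1+1+2+1 = 5.
By Pick's theorem I = A − B/2 + 1 = 247/2 − 5/2 + 1 = 122.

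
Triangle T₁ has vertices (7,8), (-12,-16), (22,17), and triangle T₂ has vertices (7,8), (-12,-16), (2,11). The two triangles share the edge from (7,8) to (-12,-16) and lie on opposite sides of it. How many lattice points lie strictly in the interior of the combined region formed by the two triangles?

181

The union is the simple quadrilateral with vertices (7,8), (22,17), (-12,-16), (2,11) in order.
The shoelace formula gives twice the area as |(7·17 − 22·8) + (22·(-16) − (-12)·17) + ((-12)·11 − 2·(-16)) + (2·8 − 7·11)| = 366, so the area is 183.
Along each edge there are gcd(|Δx|,|Δy|)+1 lattice points, so counting each shared vertex once the boundary has gcd(15,9) + gcd(34,33) + gcd(14,27) + gcd(5,3) = 3+1+1+1 = 6.
By Pick's theorem I = A − B/2 + 1 = 183 − 6/2 + 1 = 181.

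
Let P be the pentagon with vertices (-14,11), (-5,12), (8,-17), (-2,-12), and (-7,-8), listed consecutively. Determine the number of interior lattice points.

252

Using the shoelace formula, 2A = |[(-14)·12 − (-5)·11] + [(-5)·(-17) − 8·12] + [8·(-12) − (-2)·(-17)] + [(-2)·(-8) − (-7)·(-12)] + [(-7)·11 − (-14)·(-8)]| = 511, so the area is 511/2.
The number of boundary lattice points is Σ gcd(|Δx|,|Δy|) = gcd(9,1) + gcd(13,29) + gcd(10,5) + gcd(5,4) + gcd(7,19) = 1+1+5+1+1 = 9.
Pick's theorem gives I = A − B/2 + 1 = 511/2 − 9/2 + 1 = 252.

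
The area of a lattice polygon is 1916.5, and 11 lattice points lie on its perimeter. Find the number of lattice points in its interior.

1912

Pick's theorem A = I + B/2 − 1 rearranges to I = A − B/2 + 1 = 1916.5 − 11/2 + 1 = 1912.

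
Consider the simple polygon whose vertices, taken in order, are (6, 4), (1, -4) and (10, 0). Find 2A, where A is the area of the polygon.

52

Using the shoelace formula, 2A = |(6·(-4) − 1·4) + (1·0 − 10·(-4)) + (10·4 − 6·0)| = 52, so the area is 26.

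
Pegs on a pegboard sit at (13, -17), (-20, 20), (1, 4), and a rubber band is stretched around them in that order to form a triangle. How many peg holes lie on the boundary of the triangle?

5

The number of boundary lattice points is Σ gcd(|Δx|,|Δy|) = gcd(33,37) + gcd(21,16) + gcd(12,21) = 1+1+3 = 5.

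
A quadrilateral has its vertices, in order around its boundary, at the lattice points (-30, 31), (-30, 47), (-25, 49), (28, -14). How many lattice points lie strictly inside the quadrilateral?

666

Using the shoelace formula, 2A = |[(-30)·47 − (-30)·31] + [(-30)·49 − (-25)·47] + [(-25)·(-14) − 28·49] + [28·31 − (-30)·(-14)]| = 1349, so the area is 674.5.
Summing gcd(|Δx|,|Δy|) over the edges gives the boundary count: gcd(0,16) + gcd(5,2) + gcd(53,63) + gcd(58,45) = 16+1+1+1 = 19.
Pick's theorem gives I = A − B/2 + 1 = 674.5 − 19/2 + 1 = 666.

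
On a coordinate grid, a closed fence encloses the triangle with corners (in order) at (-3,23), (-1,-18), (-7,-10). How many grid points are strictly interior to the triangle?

114

Using the shoelace formula, 2A = |[(-3)·(-18) − (-1)·23] + [(-1)·(-10) − (-7)·(-18)] + [(-7)·23 − (-3)·(-10)]| = 230, so the area is 115.
Along each edge there are gcd(|Δx|,|Δy|)+1 lattice points, so counting each shared vertex once the boundary has gcd(2,41) + gcd(6,8) + gcd(4,33) = 1+2+1 = 4.
By Pick's theorem A = I + B/2 − 1, so I = 115 − 4/2 + 1 = 114.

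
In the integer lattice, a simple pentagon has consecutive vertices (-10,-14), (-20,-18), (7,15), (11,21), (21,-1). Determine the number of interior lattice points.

By the shoelace formula, twice the signed area is |((-10)·(-18) − (-20)·(-14)) + ((-20)·15 − 7·(-18)) + (7·21 − 11·15) + (11·(-1) − 21·21) + (21·(-14) − (-10)·(-1))| = 1048, so the area is 524.
Summing gcd(|Δx|,|Δy|) over the edges gives the boundary count: gcd(10,4) + gcd(27,33) + gcd(4,6) + gcd(10,22) + gcd(31,13) = 2+3+2+2+1 = 10.
By Pick's theorem A = I + B/2 − 1, so I = 524 − 10/2 + 1 = 520.

520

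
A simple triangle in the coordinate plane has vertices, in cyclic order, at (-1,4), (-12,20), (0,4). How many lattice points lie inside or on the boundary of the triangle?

12

The shoelace formula gives twice the area as |[(-1)·20 − (-12)·4] + [(-12)·4 − 0·20] + [0·4 − (-1)·4]| = 16, so the area is 8.
Summing gcd(|Δx|,|Δy|) over the edges gives the boundary count: gcd(11,16) + gcd(12,16) + gcd(1,0) = 1+4+1 = 6.
Pick's theorem gives I = A − B/2 + 1 = 8 − 6/2 + 1 = 6, so the closed region contains I + B = 6 + 6 = 12 lattice points.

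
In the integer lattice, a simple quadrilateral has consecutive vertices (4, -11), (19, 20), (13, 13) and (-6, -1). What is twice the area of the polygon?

411

Using the shoelace formula, 2A = |(4·20 − 19·(-11)) + (19·13 − 13·20) + (13·(-1) − (-6)·13) + ((-6)·(-11) − 4·(-1))| = 411, so the area is 411/2.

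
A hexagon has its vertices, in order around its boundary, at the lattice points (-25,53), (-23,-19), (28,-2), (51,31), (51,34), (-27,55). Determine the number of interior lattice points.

3518

By the shoelace formula, twice the signed area is |[(-25)·(-19) − (-23)·53] + [(-23)·(-2) − 28·(-19)] + [28·31 − 51·(-2)] + [51·34 − 51·31] + [51·55 − (-27)·34] + [(-27)·53 − (-25)·55]| = 7062, so the area is 3531.
Summing gcd(|Δx|,|Δy|) over the edges gives the boundary count: gcd(2,72) + gcd(51,17) + gcd(23,33) + gcd(0,3) + gcd(78,21) + gcd(2,2) = 2+17+1+3+3+2 = 28.
Pick's theorem gives I = A − B/2 + 1 = 3531 − 28/2 + 1 = 3518.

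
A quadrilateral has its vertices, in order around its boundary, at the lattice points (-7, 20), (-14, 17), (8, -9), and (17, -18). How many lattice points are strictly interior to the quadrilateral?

The shoelace formula gives twice the area as |((-7)·17 − (-14)·20) + ((-14)·(-9) − 8·17) + (8·(-18) − 17·(-9)) + (17·20 − (-7)·(-18))| = 374, so the area is 187.
Along each edge there are gcd(|Δx|,|Δy|)+1 lattice points, so counting each shared vertex once the boundary has gcd(7,3) + gcd(22,26) + gcd(9,9) + gcd(24,38) = 1+2+9+2 = 14.
By Pick's theorem A = I + B/2 − 1, so I = 187 − 14/2 + 1 = 181.

181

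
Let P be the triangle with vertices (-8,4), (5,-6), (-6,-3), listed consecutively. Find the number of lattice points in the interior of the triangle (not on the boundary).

35

Using the shoelace formula, 2A = |((-8)·(-6) − 5·4) + (5·(-3) − (-6)·(-6)) + ((-6)·4 − (-8)·(-3))| = 71, so the area is 71/2.
Along each edge there are gcd(|Δx|,|Δy|)+1 lattice points, so counting each shared vertex once the boundary has gcd(13,10) + gcd(11,3) + gcd(2,7) = 1+1+1 = 3.
By Pick's theorem A = I + B/2 − 1, so I = 71/2 − 3/2 + 1 = 35.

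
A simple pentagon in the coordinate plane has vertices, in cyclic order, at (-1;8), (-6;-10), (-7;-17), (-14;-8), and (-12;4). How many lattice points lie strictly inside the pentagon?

166

The shoelace formula gives twice the area as |[(-1)·(-10) − (-6)·8] + [(-6)·(-17) − (-7)·(-10)] + [(-7)·(-8) − (-14)·(-17)] + [(-14)·4 − (-12)·(-8)] + [(-12)·8 − (-1)·4]| = 336, so the area is 168.
The number of boundary lattice points is Σ gcd(|Δx|,|Δy|) = gcd(5,18) + gcd(1,7) + gcd(7,9) + gcd(2,12) + gcd(11,4) = 1+1+1+2+1 = 6.
Pick's theorem gives I = A − B/2 + 1 = 168 − 6/2 + 1 = 166.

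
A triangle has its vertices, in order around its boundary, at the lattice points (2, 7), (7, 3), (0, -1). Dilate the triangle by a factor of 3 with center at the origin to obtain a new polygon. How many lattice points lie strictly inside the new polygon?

211

Using the shoelace formula, 2A = |(2·3 − 7·7) + (7·(-1) − 0·3) + (0·7 − 2·(-1))| = 48, so the area is 24.
Along each edge there are gcd(|Δx|,|Δy|)+1 lattice points, so counting each shared vertex once the boundary has gcd(5,4) + gcd(7,4) + gcd(2,8) = 1+1+2 = 4.
Scaling by 3 multiplies the area by 3² = 9 (so the new area is 216) and multiplies the boundary lattice-point count by 3, giving 12.
By Pick's theorem, the interior count of the dilated polygon is 216 − 12/2 + 1 = 211.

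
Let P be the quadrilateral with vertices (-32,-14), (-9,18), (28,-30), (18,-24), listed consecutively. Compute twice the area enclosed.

The shoelace formula gives twice the area as |((-32)·18 − (-9)·(-14)) + ((-9)·(-30) − 28·18) + (28·(-24) − 18·(-30)) + (18·(-14) − (-32)·(-24))| = 2088, so the area is 1044.

2088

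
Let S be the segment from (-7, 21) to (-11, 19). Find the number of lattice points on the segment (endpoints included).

3

The number of lattice points on a segment between lattice points is gcd(|Δx|,|Δy|) + 1 = gcd(4,2) + 1 = 2 + 1 = 3.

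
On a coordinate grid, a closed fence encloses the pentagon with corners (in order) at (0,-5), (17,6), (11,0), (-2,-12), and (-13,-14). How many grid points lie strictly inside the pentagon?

84

By the shoelace formula, twice the signed area is |(0·6 − 17·(-5)) + (17·0 − 11·6) + (11·(-12) − (-2)·0) + ((-2)·(-14) − (-13)·(-12)) + ((-13)·(-5) − 0·(-14))| = 176, so the area is 88.
Along each edge there are gcd(|Δx|,|Δy|)+1 lattice points, so counting each shared vertex once the boundary has gcd(17,11) + gcd(6,6) + gcd(13,12) + gcd(11,2) + gcd(13,9) = 1+6+1+1+1 = 10.
By Pick's theorem A = I + B/2 − 1, so I = 88 − 10/2 + 1 = 84.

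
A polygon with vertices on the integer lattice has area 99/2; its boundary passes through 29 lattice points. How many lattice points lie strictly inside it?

36

Pick's theorem A = I + B/2 − 1 rearranges to I = A − B/2 + 1 = 99/2 − 29/2 + 1 = 36.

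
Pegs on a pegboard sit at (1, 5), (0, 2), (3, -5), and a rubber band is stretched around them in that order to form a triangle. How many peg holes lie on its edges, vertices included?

Summing gcd(|Δx|,|Δy|) over the edges gives the boundary count: gcd(1,3) + gcd(3,7) + gcd(2,10) = 1+1+2 = 4.

4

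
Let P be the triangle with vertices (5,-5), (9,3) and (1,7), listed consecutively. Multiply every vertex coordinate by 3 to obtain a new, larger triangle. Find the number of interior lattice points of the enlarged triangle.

343

Using the shoelace formula, 2A = |[5·3 − 9·(-5)] + [9·7 − 1·3] + [1·(-5) − 5·7]| = 80, so the area is 40.
Along each edge there are gcd(|Δx|,|Δy|)+1 lattice points, so counting each shared vertex once the boundary has gcd(4,8) + gcd(8,4) + gcd(4,12) = 4+4+4 = 12.
Scaling by 3 multiplies the area by 3² = 9 (so the new area is 360) and multiplies the boundary lattice-point count by 3, giving 36.
By Pick's theorem, the interior count of the dilated polygon is 360 − 36/2 + 1 = 343.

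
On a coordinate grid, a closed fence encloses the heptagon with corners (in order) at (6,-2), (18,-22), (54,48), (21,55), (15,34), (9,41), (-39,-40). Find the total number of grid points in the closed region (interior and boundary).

2845

Using the shoelace formula, 2A = |[6·(-22) − 18·(-2)] + [18·48 − 54·(-22)] + [54·55 − 21·48] + [21·34 − 15·55] + [15·41 − 9·34] + [9·(-40) − (-39)·41] + [(-39)·(-2) − 6·(-40)]| = 5673, so the area is 5673/2.
Along each edge there are gcd(|Δx|,|Δy|)+1 lattice points, so counting each shared vertex once the boundary has gcd(12,20) + gcd(36,70) + gcd(33,7) + gcd(6,21) + gcd(6,7) + gcd(48,81) + gcd(45,38) = 4+2+1+3+1+3+1 = 15.
Pick's theorem gives I = A − B/2 + 1 = 5673/2 − 15/2 + 1 = 2830, so the closed region contains I + B = 2830 + 15 = 2845 lattice points.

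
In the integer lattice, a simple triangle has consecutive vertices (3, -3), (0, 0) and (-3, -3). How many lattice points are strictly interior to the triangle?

4

By the shoelace formula, twice the signed area is |[3·0 − 0·(-3)] + [0·(-3) − (-3)·0] + [(-3)·(-3) − 3·(-3)]| = 18, so the area is 9.
Summing gcd(|Δx|,|Δy|) over the edges gives the boundary count: gcd(3,3) + gcd(3,3) + gcd(6,0) = 3+3+6 = 12.
By Pick's theorem A = I + B/2 − 1, so I = 9 − 12/2 + 1 = 4.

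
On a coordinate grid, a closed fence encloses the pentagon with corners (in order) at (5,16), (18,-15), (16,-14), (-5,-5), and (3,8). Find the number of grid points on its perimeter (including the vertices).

8

Along each edge there are gcd(|Δx|,|Δy|)+1 lattice points, so counting each shared vertex once the boundary has gcd(13,31) + gcd(2,1) + gcd(21,9) + gcd(8,13) + gcd(2,8) = 1+1+3+1+2 = 8.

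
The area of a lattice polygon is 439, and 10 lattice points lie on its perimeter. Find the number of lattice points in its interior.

Pick's theorem A = I + B/2 − 1 rearranges to I = A − B/2 + 1 = 439 − 10/2 + 1 = 435.

435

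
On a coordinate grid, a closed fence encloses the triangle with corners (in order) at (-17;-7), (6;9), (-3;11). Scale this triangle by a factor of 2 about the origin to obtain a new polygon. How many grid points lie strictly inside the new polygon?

377

By the shoelace formula, twice the signed area is |[(-17)·9 − 6·(-7)] + [6·11 − (-3)·9] + [(-3)·(-7) − (-17)·11]| = 190, so the area is 95.
The number of boundary lattice points is Σ gcd(|Δx|,|Δy|) = gcd(23,16) + gcd(9,2) + gcd(14,18) = 1+1+2 = 4.
Scaling by 2 multiplies the area by 2² = 4 (so the new area is 380) and multiplies the boundary lattice-point count by 2, giving 8.
By Pick's theorem, the interior count of the dilated polygon is 380 − 8/2 + 1 = 377.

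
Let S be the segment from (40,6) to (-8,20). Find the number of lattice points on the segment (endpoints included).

The number of lattice points on a segment between lattice points is gcd(|Δx|,|Δy|) + 1 = gcd(48,14) + 1 = 2 + 1 = 3.

3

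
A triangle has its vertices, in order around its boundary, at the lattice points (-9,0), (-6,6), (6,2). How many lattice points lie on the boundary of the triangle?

8

The number of boundary lattice points is Σ gcd(|Δx|,|Δy|) = gcd(3,6) + gcd(12,4) + gcd(15,2) = 3+4+1 = 8.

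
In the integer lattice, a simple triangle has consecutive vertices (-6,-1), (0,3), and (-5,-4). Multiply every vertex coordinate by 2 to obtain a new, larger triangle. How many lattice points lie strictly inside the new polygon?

41

Using the shoelace formula, 2A = |((-6)·3 − 0·(-1)) + (0·(-4) − (-5)·3) + ((-5)·(-1) − (-6)·(-4))| = 22, so the area is 11.
Along each edge there are gcd(|Δx|,|Δy|)+1 lattice points, so counting each shared vertex once the boundary has gcd(6,4) + gcd(5,7) + gcd(1,3) = 2+1+1 = 4.
Scaling by 2 multiplies the area by 2² = 4 (so the new area is 44) and multiplies the boundary lattice-point count by 2, giving 8.
By Pick's theorem, the interior count of the dilated polygon is 44 − 8/2 + 1 = 41.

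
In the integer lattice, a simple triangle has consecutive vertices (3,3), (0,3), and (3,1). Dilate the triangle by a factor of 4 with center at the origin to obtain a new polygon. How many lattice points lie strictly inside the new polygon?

By the shoelace formula, twice the signed area is |[3·3 − 0·3] + [0·1 − 3·3] + [3·3 − 3·1]| = 6, so the area is 3.
The number of boundary lattice points is Σ gcd(|Δx|,|Δy|) = gcd(3,0) + gcd(3,2) + gcd(0,2) = 3+1+2 = 6.
Scaling by 4 multiplies the area by 4² = 16 (so the new area is 48) and multiplies the boundary lattice-point count by 4, giving 24.
By Pick's theorem, the interior count of the dilated polygon is 48 − 24/2 + 1 = 37.

37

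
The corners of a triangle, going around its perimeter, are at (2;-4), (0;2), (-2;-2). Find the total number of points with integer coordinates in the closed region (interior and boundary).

By the shoelace formula, twice the signed area is |(2·2 − 0·(-4)) + (0·(-2) − (-2)·2) + ((-2)·(-4) − 2·(-2))| = 20, so the area is 10.
The number of boundary lattice points is Σ gcd(|Δx|,|Δy|) = gcd(2,6) + gcd(2,4) + gcd(4,2) = 2+2+2 = 6.
Pick's theorem gives I = A − B/2 + 1 = 10 − 6/2 + 1 = 8, so the closed region contains I + B = 8 + 6 = 14 lattice points.

14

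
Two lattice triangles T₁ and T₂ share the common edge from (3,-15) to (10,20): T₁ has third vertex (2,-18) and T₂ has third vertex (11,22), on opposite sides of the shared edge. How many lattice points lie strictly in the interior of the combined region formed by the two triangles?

The union is the simple quadrilateral with vertices (3,-15), (2,-18), (10,20), (11,22) in order.
The shoelace formula gives twice the area as |(3·(-18) − 2·(-15)) + (2·20 − 10·(-18)) + (10·22 − 11·20) + (11·(-15) − 3·22)| = 35, so the area is 17.5.
The number of boundary lattice points is Σ gcd(|Δx|,|Δy|) = gcd(1,3) + gcd(8,38) + gcd(1,2) + gcd(8,37) = 1+2+1+1 = 5.
By Pick's theorem I = A − B/2 + 1 = 17.5 − 5/2 + 1 = 16.

16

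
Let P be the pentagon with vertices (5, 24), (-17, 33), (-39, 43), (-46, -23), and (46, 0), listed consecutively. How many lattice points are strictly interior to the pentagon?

3070

By the shoelace formula, twice the signed area is |(5·33 − (-17)·24) + ((-17)·43 − (-39)·33) + ((-39)·(-23) − (-46)·43) + ((-46)·0 − 46·(-23)) + (46·24 − 5·0)| = 6166, so the area is 3083.
The number of boundary lattice points is Σ gcd(|Δx|,|Δy|) = gcd(22,9) + gcd(22,10) + gcd(7,66) + gcd(92,23) + gcd(41,24) = 1+2+1+23+1 = 28.
Pick's theorem gives I = A − B/2 + 1 = 3083 − 28/2 + 1 = 3070.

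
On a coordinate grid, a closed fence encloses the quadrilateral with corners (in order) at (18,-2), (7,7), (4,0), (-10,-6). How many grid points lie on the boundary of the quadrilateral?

Along each edge there are gcd(|Δx|,|Δy|)+1 lattice points, so counting each shared vertex once the boundary has gcd(11,9) + gcd(3,7) + gcd(14,6) + gcd(28,4) = 1+1+2+4 = 8.

8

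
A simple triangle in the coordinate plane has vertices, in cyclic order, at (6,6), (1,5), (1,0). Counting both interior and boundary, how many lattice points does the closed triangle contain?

By the shoelace formula, twice the signed area is |(6·5 − 1·6) + (1·0 − 1·5) + (1·6 − 6·0)| = 25, so the area is 25/2.
The number of boundary lattice points is Σ gcd(|Δx|,|Δy|) = gcd(5,1) + gcd(0,5) + gcd(5,6) = 1+5+1 = 7.
Pick's theorem gives I = A − B/2 + 1 = 25/2 − 7/2 + 1 = 10, so the closed region contains I + B = 10 + 7 = 17 lattice points.

17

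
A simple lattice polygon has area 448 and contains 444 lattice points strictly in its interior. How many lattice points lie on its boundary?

10

Pick's theorem gives A = I + B/2 − 1, so B = 2(A − I + 1) = 2(448 − 444 + 1) = 10.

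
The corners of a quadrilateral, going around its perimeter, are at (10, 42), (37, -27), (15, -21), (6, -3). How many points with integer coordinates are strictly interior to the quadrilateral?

910

By the shoelace formula, twice the signed area is |[10·(-27) − 37·42] + [37·(-21) − 15·(-27)] + [15·(-3) − 6·(-21)] + [6·42 − 10·(-3)]| = 1833, so the area is 916.5.
Along each edge there are gcd(|Δx|,|Δy|)+1 lattice points, so counting each shared vertex once the boundary has gcd(27,69) + gcd(22,6) + gcd(9,18) + gcd(4,45) = 3+2+9+1 = 15.
By Pick's theorem A = I + B/2 − 1, so I = 916.5 − 15/2 + 1 = 910.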